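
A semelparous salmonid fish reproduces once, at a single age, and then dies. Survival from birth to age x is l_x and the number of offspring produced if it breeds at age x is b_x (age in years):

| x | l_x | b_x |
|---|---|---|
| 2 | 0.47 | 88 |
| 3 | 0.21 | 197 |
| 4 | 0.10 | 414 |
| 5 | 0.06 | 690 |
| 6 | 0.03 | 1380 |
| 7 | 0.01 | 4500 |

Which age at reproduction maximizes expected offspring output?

7

Expected offspring if breeding at age x = l_x × b_x:
  age 2: 0.47 × 88 = 41.360
  age 3: 0.21 × 197 = 41.370
  age 4: 0.10 × 414 = 41.400
  age 5: 0.06 × 690 = 41.400
  age 6: 0.03 × 1380 = 41.400
  age 7: 0.01 × 4500 = 45.000
Maximum at age 7 (45.000).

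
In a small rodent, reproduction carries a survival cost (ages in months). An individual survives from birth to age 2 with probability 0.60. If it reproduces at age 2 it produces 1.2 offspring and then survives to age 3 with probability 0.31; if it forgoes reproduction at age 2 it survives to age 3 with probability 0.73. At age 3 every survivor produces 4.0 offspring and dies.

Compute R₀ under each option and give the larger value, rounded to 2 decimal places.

1.75

breed at age 2: R₀ = 0.60 × (1.2 + 0.31 × 4.0) = 0.60 × 2.4400 = 1.4640
delay to age 3: R₀ = 0.60 × (0.73 × 4.0) = 0.60 × 2.9200 = 1.7520
Higher: delay to age 3 (1.7520).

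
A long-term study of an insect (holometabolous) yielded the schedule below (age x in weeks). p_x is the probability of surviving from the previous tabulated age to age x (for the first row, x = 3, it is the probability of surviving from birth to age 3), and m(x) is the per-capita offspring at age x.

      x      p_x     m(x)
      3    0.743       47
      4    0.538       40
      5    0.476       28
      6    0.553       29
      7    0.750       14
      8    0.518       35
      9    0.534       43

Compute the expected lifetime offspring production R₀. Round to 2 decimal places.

Survivorship from birth: l_x = p_3·p_4·…·p_x.
  l_3 = 0.74300
  l_4 = 0.39973
  l_5 = 0.19027
  l_6 = 0.10522
  l_7 = 0.07892
  l_8 = 0.04088
  l_9 = 0.02183
R₀ = Σ l_x m(x):
  age 3: 0.74300 × 47 = 34.9210
  age 4: 0.39973 × 40 = 15.9892
  age 5: 0.19027 × 28 = 5.3276
  age 6: 0.10522 × 29 = 3.0514
  age 7: 0.07892 × 14 = 1.1049
  age 8: 0.04088 × 35 = 1.4308
  age 9: 0.02183 × 43 = 0.9387
R₀ = 34.9210 + 15.9892 + 5.3276 + 3.0514 + 1.1049 + 1.4308 + 0.9387 = 62.7635

62.76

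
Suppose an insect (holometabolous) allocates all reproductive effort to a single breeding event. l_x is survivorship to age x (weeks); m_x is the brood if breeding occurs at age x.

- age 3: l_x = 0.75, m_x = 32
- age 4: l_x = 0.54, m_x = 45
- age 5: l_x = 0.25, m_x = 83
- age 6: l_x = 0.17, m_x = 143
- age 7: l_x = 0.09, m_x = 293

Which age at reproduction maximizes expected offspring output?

7

Expected offspring if breeding at age x = l_x × m_x:
  age 3: 0.75 × 32 = 24.000
  age 4: 0.54 × 45 = 24.300
  age 5: 0.25 × 83 = 20.750
  age 6: 0.17 × 143 = 24.310
  age 7: 0.09 × 293 = 26.370
Maximum at age 7 (26.370).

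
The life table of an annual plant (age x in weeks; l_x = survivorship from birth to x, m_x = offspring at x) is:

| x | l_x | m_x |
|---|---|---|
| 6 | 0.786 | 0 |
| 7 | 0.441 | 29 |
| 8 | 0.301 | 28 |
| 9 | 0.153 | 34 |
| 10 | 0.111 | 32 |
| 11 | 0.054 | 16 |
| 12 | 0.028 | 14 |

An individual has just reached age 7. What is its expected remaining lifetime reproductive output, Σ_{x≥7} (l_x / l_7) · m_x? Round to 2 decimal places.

l_7 = 0.441. Conditional survival from age 7 to x is l_x / l_7.
  x=7: (0.441/0.441) × 29 = 29.0000
  x=8: (0.301/0.441) × 28 = 19.1111
  x=9: (0.153/0.441) × 34 = 11.7959
  x=10: (0.111/0.441) × 32 = 8.0544
  x=11: (0.054/0.441) × 16 = 1.9592
  x=12: (0.028/0.441) × 14 = 0.8889
Sum = 29.0000 + 19.1111 + 11.7959 + 8.0544 + 1.9592 + 0.8889 = 70.8095

70.81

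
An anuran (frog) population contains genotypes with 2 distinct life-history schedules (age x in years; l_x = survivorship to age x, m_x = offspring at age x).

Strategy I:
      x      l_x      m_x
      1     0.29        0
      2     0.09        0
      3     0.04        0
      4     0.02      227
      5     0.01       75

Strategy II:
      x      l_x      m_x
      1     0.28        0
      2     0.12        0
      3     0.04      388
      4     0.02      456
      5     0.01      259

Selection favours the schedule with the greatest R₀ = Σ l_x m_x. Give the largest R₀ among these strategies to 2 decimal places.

27.23

Strategy I: R₀ = 0.29×0 + 0.09×0 + 0.04×0 + 0.02×227 + 0.01×75 = 5.2900
Strategy II: R₀ = 0.28×0 + 0.12×0 + 0.04×388 + 0.02×456 + 0.01×259 = 27.2300
Highest R₀: strategy II with 27.2300.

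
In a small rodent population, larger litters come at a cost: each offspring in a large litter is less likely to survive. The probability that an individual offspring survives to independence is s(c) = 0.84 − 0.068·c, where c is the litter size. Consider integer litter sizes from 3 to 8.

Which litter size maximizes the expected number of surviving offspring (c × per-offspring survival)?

6

Expected surviving offspring = c × s(c):
  c=3: 3 × 0.636 = 1.908
  c=4: 4 × 0.568 = 2.272
  c=5: 5 × 0.500 = 2.500
  c=6: 6 × 0.432 = 2.592
  c=7: 7 × 0.364 = 2.548
  c=8: 8 × 0.296 = 2.368
Maximum at c = 6 (2.592 surviving offspring).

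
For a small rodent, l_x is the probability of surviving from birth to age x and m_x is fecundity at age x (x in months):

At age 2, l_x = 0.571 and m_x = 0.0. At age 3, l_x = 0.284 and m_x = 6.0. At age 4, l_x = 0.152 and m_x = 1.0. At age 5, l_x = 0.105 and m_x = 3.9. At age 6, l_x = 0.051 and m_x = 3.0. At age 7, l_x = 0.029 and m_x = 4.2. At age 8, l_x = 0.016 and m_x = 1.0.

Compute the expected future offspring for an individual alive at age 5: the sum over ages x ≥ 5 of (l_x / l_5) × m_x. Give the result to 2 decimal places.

6.67

l_5 = 0.105. Conditional survival from age 5 to x is l_x / l_5.
  x=5: (0.105/0.105) × 3.9 = 3.9000
  x=6: (0.051/0.105) × 3.0 = 1.4571
  x=7: (0.029/0.105) × 4.2 = 1.1600
  x=8: (0.016/0.105) × 1.0 = 0.1524
Sum = 3.9000 + 1.4571 + 1.1600 + 0.1524 = 6.6695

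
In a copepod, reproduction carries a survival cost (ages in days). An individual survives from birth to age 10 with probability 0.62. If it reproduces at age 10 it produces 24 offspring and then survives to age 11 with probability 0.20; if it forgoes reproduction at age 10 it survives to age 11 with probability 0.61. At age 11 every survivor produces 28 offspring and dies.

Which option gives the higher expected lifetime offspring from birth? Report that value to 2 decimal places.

18.35

breed at age 10: R₀ = 0.62 × (24 + 0.20 × 28) = 0.62 × 29.6000 = 18.3520
delay to age 11: R₀ = 0.62 × (0.61 × 28) = 0.62 × 17.0800 = 10.5896
Higher: breed at age 10 (18.3520).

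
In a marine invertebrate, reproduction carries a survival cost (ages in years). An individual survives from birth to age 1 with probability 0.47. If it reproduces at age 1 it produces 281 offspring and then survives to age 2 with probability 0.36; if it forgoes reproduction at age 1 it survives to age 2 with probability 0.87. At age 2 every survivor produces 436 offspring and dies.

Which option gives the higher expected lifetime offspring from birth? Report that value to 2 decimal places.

breed at age 1: R₀ = 0.47 × (281 + 0.36 × 436) = 0.47 × 437.9600 = 205.8412
delay to age 2: R₀ = 0.47 × (0.87 × 436) = 0.47 × 379.3200 = 178.2804
Higher: breed at age 1 (205.8412).

205.84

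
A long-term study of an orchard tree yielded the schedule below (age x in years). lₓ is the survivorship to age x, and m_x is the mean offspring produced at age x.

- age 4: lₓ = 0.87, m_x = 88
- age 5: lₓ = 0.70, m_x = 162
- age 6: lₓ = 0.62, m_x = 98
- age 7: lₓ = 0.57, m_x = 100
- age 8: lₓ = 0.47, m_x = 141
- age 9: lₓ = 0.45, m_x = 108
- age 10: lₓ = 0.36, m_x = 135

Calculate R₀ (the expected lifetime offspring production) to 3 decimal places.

471.190

R₀ = Σ lₓ m_x:
  age 4: 0.87 × 88 = 76.5600
  age 5: 0.70 × 162 = 113.4000
  age 6: 0.62 × 98 = 60.7600
  age 7: 0.57 × 100 = 57.0000
  age 8: 0.47 × 141 = 66.2700
  age 9: 0.45 × 108 = 48.6000
  age 10: 0.36 × 135 = 48.6000
R₀ = 76.5600 + 113.4000 + 60.7600 + 57.0000 + 66.2700 + 48.6000 + 48.6000 = 471.1900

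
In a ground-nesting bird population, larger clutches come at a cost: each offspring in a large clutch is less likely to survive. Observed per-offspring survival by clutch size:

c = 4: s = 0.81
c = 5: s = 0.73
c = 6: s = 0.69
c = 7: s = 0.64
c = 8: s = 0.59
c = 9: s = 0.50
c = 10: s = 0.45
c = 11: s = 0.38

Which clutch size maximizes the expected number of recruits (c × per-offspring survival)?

8

Expected recruits = c × s(c):
  c=4: 4 × 0.81 = 3.240
  c=5: 5 × 0.73 = 3.650
  c=6: 6 × 0.69 = 4.140
  c=7: 7 × 0.64 = 4.480
  c=8: 8 × 0.59 = 4.720
  c=9: 9 × 0.50 = 4.500
  c=10: 10 × 0.45 = 4.500
  c=11: 11 × 0.38 = 4.180
Maximum at c = 8 (4.720 recruits).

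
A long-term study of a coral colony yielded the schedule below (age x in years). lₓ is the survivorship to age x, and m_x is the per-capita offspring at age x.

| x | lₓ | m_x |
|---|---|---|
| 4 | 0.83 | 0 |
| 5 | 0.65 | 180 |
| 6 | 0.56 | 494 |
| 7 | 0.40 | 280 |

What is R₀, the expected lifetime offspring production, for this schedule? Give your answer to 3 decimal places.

R₀ = Σ lₓ m_x:
  age 4: 0.83 × 0 = 0.0000
  age 5: 0.65 × 180 = 117.0000
  age 6: 0.56 × 494 = 276.6400
  age 7: 0.40 × 280 = 112.0000
R₀ = 0.0000 + 117.0000 + 276.6400 + 112.0000 = 505.6400

505.640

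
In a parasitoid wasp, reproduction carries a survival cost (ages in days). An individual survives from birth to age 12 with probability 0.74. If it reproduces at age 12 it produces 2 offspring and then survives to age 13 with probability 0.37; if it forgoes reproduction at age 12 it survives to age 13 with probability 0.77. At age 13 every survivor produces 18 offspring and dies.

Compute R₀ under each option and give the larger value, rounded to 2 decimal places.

breed at age 12: R₀ = 0.74 × (2 + 0.37 × 18) = 0.74 × 8.6600 = 6.4084
delay to age 13: R₀ = 0.74 × (0.77 × 18) = 0.74 × 13.8600 = 10.2564
Higher: delay to age 13 (10.2564).

10.26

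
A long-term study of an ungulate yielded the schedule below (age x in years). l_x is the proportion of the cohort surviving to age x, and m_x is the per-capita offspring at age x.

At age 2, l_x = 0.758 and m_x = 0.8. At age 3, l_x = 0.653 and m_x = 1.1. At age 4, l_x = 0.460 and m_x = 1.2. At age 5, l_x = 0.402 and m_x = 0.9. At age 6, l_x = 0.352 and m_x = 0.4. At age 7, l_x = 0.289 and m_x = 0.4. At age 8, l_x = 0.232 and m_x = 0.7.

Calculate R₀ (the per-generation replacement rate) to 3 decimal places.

R₀ = Σ l_x m_x:
  age 2: 0.758 × 0.8 = 0.6064
  age 3: 0.653 × 1.1 = 0.7183
  age 4: 0.460 × 1.2 = 0.5520
  age 5: 0.402 × 0.9 = 0.3618
  age 6: 0.352 × 0.4 = 0.1408
  age 7: 0.289 × 0.4 = 0.1156
  age 8: 0.232 × 0.7 = 0.1624
R₀ = 0.6064 + 0.7183 + 0.5520 + 0.3618 + 0.1408 + 0.1156 + 0.1624 = 2.6573

2.657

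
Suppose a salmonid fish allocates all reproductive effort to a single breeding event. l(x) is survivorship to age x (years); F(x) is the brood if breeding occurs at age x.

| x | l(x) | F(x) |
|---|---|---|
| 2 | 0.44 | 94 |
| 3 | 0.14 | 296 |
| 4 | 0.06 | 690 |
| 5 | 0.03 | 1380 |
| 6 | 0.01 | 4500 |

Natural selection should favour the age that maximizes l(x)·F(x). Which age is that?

Expected offspring if breeding at age x = l(x) × F(x):
  age 2: 0.44 × 94 = 41.360
  age 3: 0.14 × 296 = 41.440
  age 4: 0.06 × 690 = 41.400
  age 5: 0.03 × 1380 = 41.400
  age 6: 0.01 × 4500 = 45.000
Maximum at age 6 (45.000).

6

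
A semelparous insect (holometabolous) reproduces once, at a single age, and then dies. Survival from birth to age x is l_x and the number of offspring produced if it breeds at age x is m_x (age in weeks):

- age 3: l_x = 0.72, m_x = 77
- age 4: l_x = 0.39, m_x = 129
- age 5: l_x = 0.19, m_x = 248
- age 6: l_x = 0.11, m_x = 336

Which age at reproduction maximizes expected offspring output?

3

Expected offspring if breeding at age x = l_x × m_x:
  age 3: 0.72 × 77 = 55.440
  age 4: 0.39 × 129 = 50.310
  age 5: 0.19 × 248 = 47.120
  age 6: 0.11 × 336 = 36.960
Maximum at age 3 (55.440).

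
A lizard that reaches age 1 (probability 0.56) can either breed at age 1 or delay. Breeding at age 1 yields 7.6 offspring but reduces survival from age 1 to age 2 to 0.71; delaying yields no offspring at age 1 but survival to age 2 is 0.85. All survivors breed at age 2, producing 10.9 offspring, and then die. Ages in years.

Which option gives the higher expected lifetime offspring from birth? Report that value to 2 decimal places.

breed at age 1: R₀ = 0.56 × (7.6 + 0.71 × 10.9) = 0.56 × 15.3390 = 8.5898
delay to age 2: R₀ = 0.56 × (0.85 × 10.9) = 0.56 × 9.2650 = 5.1884
Higher: breed at age 1 (8.5898).

8.59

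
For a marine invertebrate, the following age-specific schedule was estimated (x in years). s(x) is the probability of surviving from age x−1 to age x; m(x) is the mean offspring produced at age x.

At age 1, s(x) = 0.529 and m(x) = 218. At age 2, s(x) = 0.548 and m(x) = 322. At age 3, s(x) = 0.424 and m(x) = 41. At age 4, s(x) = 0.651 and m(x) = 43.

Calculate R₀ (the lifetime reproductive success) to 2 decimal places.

Survivorship from birth: l_x = s_1·s_2·…·s_x.
  l_1 = 0.52900
  l_2 = 0.28989
  l_3 = 0.12291
  l_4 = 0.08002
R₀ = Σ l_x m(x):
  age 1: 0.52900 × 218 = 115.3220
  age 2: 0.28989 × 322 = 93.3446
  age 3: 0.12291 × 41 = 5.0393
  age 4: 0.08002 × 43 = 3.4409
R₀ = 115.3220 + 93.3446 + 5.0393 + 3.4409 = 217.1467

217.15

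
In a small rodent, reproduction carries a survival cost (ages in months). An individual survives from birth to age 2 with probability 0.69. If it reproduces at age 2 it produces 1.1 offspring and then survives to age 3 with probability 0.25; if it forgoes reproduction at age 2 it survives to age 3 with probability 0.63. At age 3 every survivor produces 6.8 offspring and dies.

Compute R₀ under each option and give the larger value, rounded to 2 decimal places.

2.96

breed at age 2: R₀ = 0.69 × (1.1 + 0.25 × 6.8) = 0.69 × 2.8000 = 1.9320
delay to age 3: R₀ = 0.69 × (0.63 × 6.8) = 0.69 × 4.2840 = 2.9560
Higher: delay to age 3 (2.9560).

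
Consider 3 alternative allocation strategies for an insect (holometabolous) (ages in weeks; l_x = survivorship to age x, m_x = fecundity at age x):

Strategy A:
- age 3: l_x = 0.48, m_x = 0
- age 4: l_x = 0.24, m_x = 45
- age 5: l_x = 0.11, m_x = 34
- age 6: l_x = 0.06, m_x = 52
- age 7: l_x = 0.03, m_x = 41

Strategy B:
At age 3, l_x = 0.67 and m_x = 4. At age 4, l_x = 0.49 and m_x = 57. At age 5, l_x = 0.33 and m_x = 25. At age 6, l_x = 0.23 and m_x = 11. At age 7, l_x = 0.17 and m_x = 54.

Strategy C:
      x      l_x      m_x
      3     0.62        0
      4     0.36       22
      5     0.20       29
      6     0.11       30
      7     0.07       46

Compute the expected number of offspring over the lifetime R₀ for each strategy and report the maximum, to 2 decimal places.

50.57

Strategy A: R₀ = 0.48×0 + 0.24×45 + 0.11×34 + 0.06×52 + 0.03×41 = 18.8900
Strategy B: R₀ = 0.67×4 + 0.49×57 + 0.33×25 + 0.23×11 + 0.17×54 = 50.5700
Strategy C: R₀ = 0.62×0 + 0.36×22 + 0.20×29 + 0.11×30 + 0.07×46 = 20.2400
Highest R₀: strategy B with 50.5700.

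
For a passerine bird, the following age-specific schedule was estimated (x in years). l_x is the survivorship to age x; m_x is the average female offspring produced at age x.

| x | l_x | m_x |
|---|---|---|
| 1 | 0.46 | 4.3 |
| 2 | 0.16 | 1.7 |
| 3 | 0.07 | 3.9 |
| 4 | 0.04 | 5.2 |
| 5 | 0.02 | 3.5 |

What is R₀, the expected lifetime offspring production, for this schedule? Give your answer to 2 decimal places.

R₀ = Σ l_x m_x:
  age 1: 0.46 × 4.3 = 1.9780
  age 2: 0.16 × 1.7 = 0.2720
  age 3: 0.07 × 3.9 = 0.2730
  age 4: 0.04 × 5.2 = 0.2080
  age 5: 0.02 × 3.5 = 0.0700
R₀ = 1.9780 + 0.2720 + 0.2730 + 0.2080 + 0.0700 = 2.8010

2.80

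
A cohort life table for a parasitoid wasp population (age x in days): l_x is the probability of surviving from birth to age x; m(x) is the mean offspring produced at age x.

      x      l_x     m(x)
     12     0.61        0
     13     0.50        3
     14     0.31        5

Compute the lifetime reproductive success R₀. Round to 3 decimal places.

R₀ = Σ l_x m(x):
  age 12: 0.61 × 0 = 0.0000
  age 13: 0.50 × 3 = 1.5000
  age 14: 0.31 × 5 = 1.5500
R₀ = 0.0000 + 1.5000 + 1.5500 = 3.0500

3.050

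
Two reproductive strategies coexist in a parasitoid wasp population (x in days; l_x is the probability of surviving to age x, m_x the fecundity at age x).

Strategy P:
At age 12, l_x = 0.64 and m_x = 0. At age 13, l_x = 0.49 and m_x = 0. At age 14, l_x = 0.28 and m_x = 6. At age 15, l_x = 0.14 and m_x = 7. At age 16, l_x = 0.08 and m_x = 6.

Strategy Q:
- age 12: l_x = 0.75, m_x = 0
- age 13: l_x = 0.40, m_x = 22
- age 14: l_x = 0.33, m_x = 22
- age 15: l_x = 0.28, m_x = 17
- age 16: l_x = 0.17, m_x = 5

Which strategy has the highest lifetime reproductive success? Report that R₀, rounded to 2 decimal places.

Strategy P: R₀ = 0.64×0 + 0.49×0 + 0.28×6 + 0.14×7 + 0.08×6 = 3.1400
Strategy Q: R₀ = 0.75×0 + 0.40×22 + 0.33×22 + 0.28×17 + 0.17×5 = 21.6700
Highest R₀: strategy Q with 21.6700.

21.67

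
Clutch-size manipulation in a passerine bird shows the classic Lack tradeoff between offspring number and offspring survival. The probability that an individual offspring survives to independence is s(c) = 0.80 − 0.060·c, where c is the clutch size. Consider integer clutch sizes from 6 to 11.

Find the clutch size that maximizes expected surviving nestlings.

Expected surviving nestlings = c × s(c):
  c=6: 6 × 0.440 = 2.640
  c=7: 7 × 0.380 = 2.660
  c=8: 8 × 0.320 = 2.560
  c=9: 9 × 0.260 = 2.340
  c=10: 10 × 0.200 = 2.000
  c=11: 11 × 0.140 = 1.540
Maximum at c = 7 (2.660 surviving nestlings).

7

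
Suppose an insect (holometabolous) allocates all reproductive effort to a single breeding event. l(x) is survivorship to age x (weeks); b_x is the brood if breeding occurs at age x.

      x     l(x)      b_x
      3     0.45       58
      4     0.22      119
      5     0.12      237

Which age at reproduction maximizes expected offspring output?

5

Expected offspring if breeding at age x = l(x) × b_x:
  age 3: 0.45 × 58 = 26.100
  age 4: 0.22 × 119 = 26.180
  age 5: 0.12 × 237 = 28.440
Maximum at age 5 (28.440).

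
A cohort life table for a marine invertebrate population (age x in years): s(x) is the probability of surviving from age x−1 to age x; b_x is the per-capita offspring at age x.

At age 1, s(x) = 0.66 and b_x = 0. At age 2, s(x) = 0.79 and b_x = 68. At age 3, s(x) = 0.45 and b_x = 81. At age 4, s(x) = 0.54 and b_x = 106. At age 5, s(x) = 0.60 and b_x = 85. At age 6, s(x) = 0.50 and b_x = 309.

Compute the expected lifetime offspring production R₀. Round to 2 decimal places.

Survivorship from birth: l_x = s_1·s_2·…·s_x.
  l_1 = 0.66000
  l_2 = 0.52140
  l_3 = 0.23463
  l_4 = 0.12670
  l_5 = 0.07602
  l_6 = 0.03801
R₀ = Σ l_x b_x:
  age 1: 0.66000 × 0 = 0.0000
  age 2: 0.52140 × 68 = 35.4552
  age 3: 0.23463 × 81 = 19.0050
  age 4: 0.12670 × 106 = 13.4302
  age 5: 0.07602 × 85 = 6.4617
  age 6: 0.03801 × 309 = 11.7451
R₀ = 0.0000 + 35.4552 + 19.0050 + 13.4302 + 6.4617 + 11.7451 = 86.0972

86.10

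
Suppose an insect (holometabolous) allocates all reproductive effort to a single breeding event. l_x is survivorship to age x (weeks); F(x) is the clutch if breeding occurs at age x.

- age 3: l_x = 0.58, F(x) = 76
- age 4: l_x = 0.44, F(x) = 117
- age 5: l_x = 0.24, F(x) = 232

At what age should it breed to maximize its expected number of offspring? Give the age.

Expected offspring if breeding at age x = l_x × F(x):
  age 3: 0.58 × 76 = 44.080
  age 4: 0.44 × 117 = 51.480
  age 5: 0.24 × 232 = 55.680
Maximum at age 5 (55.680).

5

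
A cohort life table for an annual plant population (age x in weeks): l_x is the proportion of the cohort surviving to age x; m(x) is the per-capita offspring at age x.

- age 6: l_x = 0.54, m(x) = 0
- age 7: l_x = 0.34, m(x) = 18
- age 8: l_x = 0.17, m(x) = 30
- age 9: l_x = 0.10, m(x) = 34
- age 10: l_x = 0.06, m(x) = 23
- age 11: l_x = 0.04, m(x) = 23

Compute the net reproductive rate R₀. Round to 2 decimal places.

16.92

R₀ = Σ l_x m(x):
  age 6: 0.54 × 0 = 0.0000
  age 7: 0.34 × 18 = 6.1200
  age 8: 0.17 × 30 = 5.1000
  age 9: 0.10 × 34 = 3.4000
  age 10: 0.06 × 23 = 1.3800
  age 11: 0.04 × 23 = 0.9200
R₀ = 0.0000 + 6.1200 + 5.1000 + 3.4000 + 1.3800 + 0.9200 = 16.9200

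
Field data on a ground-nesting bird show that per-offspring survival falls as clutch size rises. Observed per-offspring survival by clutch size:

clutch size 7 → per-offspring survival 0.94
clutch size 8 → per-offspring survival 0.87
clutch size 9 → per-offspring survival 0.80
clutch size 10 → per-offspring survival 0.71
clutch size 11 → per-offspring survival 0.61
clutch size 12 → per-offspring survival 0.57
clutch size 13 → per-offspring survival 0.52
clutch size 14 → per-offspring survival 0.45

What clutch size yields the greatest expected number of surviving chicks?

Expected surviving chicks = c × s(c):
  c=7: 7 × 0.94 = 6.580
  c=8: 8 × 0.87 = 6.960
  c=9: 9 × 0.80 = 7.200
  c=10: 10 × 0.71 = 7.100
  c=11: 11 × 0.61 = 6.710
  c=12: 12 × 0.57 = 6.840
  c=13: 13 × 0.52 = 6.760
  c=14: 14 × 0.45 = 6.300
Maximum at c = 9 (7.200 surviving chicks).

9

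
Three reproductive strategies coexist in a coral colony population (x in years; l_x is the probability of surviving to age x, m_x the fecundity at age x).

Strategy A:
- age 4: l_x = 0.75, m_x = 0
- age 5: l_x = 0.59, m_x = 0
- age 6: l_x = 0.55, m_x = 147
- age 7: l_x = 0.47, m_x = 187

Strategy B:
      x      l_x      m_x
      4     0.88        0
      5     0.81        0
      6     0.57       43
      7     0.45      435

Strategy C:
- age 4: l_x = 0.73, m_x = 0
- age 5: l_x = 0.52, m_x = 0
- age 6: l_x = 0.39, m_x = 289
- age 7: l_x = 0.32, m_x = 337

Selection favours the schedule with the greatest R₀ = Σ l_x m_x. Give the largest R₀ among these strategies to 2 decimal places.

Strategy A: R₀ = 0.75×0 + 0.59×0 + 0.55×147 + 0.47×187 = 168.7400
Strategy B: R₀ = 0.88×0 + 0.81×0 + 0.57×43 + 0.45×435 = 220.2600
Strategy C: R₀ = 0.73×0 + 0.52×0 + 0.39×289 + 0.32×337 = 220.5500
Highest R₀: strategy C with 220.5500.

220.55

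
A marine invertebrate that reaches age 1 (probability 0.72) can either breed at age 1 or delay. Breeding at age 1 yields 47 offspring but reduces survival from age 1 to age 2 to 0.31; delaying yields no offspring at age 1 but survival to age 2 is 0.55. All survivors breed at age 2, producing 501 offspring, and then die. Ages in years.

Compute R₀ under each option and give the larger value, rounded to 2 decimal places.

breed at age 1: R₀ = 0.72 × (47 + 0.31 × 501) = 0.72 × 202.3100 = 145.6632
delay to age 2: R₀ = 0.72 × (0.55 × 501) = 0.72 × 275.5500 = 198.3960
Higher: delay to age 2 (198.3960).

198.40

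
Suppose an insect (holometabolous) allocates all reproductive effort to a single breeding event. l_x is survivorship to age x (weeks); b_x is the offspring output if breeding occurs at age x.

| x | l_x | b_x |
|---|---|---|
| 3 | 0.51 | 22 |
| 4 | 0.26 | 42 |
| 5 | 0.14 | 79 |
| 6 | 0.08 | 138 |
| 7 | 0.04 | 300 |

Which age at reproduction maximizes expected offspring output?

Expected offspring if breeding at age x = l_x × b_x:
  age 3: 0.51 × 22 = 11.220
  age 4: 0.26 × 42 = 10.920
  age 5: 0.14 × 79 = 11.060
  age 6: 0.08 × 138 = 11.040
  age 7: 0.04 × 300 = 12.000
Maximum at age 7 (12.000).

7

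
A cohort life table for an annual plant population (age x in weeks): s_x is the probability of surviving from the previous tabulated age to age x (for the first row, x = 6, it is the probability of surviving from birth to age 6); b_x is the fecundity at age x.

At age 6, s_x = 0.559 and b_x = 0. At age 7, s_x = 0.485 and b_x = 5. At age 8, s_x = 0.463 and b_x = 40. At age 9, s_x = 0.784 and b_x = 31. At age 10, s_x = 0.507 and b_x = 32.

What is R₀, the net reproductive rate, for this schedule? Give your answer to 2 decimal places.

Survivorship from birth: l_x = s_6·s_7·…·s_x.
  l_6 = 0.55900
  l_7 = 0.27111
  l_8 = 0.12553
  l_9 = 0.09841
  l_10 = 0.04990
R₀ = Σ l_x b_x:
  age 6: 0.55900 × 0 = 0.0000
  age 7: 0.27111 × 5 = 1.3556
  age 8: 0.12553 × 40 = 5.0212
  age 9: 0.09841 × 31 = 3.0507
  age 10: 0.04990 × 32 = 1.5968
R₀ = 0.0000 + 1.3556 + 5.0212 + 3.0507 + 1.5968 = 11.0243

11.02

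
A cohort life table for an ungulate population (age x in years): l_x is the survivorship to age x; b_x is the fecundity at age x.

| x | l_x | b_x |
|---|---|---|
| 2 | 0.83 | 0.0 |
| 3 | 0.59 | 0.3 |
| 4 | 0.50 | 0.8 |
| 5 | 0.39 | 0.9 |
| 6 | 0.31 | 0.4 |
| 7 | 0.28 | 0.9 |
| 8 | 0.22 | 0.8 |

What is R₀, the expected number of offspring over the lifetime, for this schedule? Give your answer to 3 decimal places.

1.480

R₀ = Σ l_x b_x:
  age 2: 0.83 × 0.0 = 0.0000
  age 3: 0.59 × 0.3 = 0.1770
  age 4: 0.50 × 0.8 = 0.4000
  age 5: 0.39 × 0.9 = 0.3510
  age 6: 0.31 × 0.4 = 0.1240
  age 7: 0.28 × 0.9 = 0.2520
  age 8: 0.22 × 0.8 = 0.1760
R₀ = 0.0000 + 0.1770 + 0.4000 + 0.3510 + 0.1240 + 0.2520 + 0.1760 = 1.4800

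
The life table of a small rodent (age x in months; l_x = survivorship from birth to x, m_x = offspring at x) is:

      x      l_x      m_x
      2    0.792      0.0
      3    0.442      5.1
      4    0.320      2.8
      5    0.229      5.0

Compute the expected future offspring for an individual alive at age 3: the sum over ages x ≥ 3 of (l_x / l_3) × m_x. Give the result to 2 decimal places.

l_3 = 0.442. Conditional survival from age 3 to x is l_x / l_3.
  x=3: (0.442/0.442) × 5.1 = 5.1000
  x=4: (0.320/0.442) × 2.8 = 2.0271
  x=5: (0.229/0.442) × 5.0 = 2.5905
Sum = 5.1000 + 2.0271 + 2.5905 = 9.7176

9.72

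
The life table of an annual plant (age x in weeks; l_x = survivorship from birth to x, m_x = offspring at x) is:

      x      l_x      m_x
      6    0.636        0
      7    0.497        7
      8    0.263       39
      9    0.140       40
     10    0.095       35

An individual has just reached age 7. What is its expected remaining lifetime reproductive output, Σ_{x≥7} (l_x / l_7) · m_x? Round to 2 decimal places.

45.60

l_7 = 0.497. Conditional survival from age 7 to x is l_x / l_7.
  x=7: (0.497/0.497) × 7 = 7.0000
  x=8: (0.263/0.497) × 39 = 20.6378
  x=9: (0.140/0.497) × 40 = 11.2676
  x=10: (0.095/0.497) × 35 = 6.6901
Sum = 7.0000 + 20.6378 + 11.2676 + 6.6901 = 45.5956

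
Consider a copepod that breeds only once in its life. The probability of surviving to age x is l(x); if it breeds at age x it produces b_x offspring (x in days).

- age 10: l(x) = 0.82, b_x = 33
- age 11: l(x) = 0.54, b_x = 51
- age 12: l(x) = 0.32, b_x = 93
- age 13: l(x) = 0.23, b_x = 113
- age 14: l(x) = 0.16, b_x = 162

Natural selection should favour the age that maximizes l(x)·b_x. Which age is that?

Expected offspring if breeding at age x = l(x) × b_x:
  age 10: 0.82 × 33 = 27.060
  age 11: 0.54 × 51 = 27.540
  age 12: 0.32 × 93 = 29.760
  age 13: 0.23 × 113 = 25.990
  age 14: 0.16 × 162 = 25.920
Maximum at age 12 (29.760).

12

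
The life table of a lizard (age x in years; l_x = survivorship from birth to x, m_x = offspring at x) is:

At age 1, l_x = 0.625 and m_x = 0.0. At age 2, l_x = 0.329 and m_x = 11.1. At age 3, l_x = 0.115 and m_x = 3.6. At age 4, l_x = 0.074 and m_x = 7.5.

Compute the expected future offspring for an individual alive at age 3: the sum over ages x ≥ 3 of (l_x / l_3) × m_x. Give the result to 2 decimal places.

l_3 = 0.115. Conditional survival from age 3 to x is l_x / l_3.
  x=3: (0.115/0.115) × 3.6 = 3.6000
  x=4: (0.074/0.115) × 7.5 = 4.8261
Sum = 3.6000 + 4.8261 = 8.4261

8.43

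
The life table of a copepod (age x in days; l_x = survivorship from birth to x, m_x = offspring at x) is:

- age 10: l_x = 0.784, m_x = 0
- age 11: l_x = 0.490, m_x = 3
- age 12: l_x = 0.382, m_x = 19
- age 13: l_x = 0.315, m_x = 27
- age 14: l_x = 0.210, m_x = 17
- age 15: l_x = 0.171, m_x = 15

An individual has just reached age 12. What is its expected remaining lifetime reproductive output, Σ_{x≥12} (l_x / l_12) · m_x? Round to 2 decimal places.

57.32

l_12 = 0.382. Conditional survival from age 12 to x is l_x / l_12.
  x=12: (0.382/0.382) × 19 = 19.0000
  x=13: (0.315/0.382) × 27 = 22.2644
  x=14: (0.210/0.382) × 17 = 9.3455
  x=15: (0.171/0.382) × 15 = 6.7147
Sum = 19.0000 + 22.2644 + 9.3455 + 6.7147 = 57.3246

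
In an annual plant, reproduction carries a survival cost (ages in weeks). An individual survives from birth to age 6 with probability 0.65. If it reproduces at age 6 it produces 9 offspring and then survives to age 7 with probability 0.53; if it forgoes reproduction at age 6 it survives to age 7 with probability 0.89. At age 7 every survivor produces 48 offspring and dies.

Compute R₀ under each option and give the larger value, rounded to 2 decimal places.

27.77

breed at age 6: R₀ = 0.65 × (9 + 0.53 × 48) = 0.65 × 34.4400 = 22.3860
delay to age 7: R₀ = 0.65 × (0.89 × 48) = 0.65 × 42.7200 = 27.7680
Higher: delay to age 7 (27.7680).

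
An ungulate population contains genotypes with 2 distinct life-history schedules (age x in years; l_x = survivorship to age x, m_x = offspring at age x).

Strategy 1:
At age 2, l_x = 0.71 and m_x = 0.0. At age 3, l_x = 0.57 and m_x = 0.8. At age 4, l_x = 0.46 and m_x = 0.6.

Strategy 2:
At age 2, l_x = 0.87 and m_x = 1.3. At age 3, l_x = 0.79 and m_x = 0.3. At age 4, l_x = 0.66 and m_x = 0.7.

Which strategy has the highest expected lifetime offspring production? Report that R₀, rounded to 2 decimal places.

Strategy 1: R₀ = 0.71×0.0 + 0.57×0.8 + 0.46×0.6 = 0.7320
Strategy 2: R₀ = 0.87×1.3 + 0.79×0.3 + 0.66×0.7 = 1.8300
Highest R₀: strategy 2 with 1.8300.

1.83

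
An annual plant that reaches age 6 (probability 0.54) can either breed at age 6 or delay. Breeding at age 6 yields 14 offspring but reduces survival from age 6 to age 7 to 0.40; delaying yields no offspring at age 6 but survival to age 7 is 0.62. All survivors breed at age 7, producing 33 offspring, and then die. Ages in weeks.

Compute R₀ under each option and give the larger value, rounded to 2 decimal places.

breed at age 6: R₀ = 0.54 × (14 + 0.40 × 33) = 0.54 × 27.2000 = 14.6880
delay to age 7: R₀ = 0.54 × (0.62 × 33) = 0.54 × 20.4600 = 11.0484
Higher: breed at age 6 (14.6880).

14.69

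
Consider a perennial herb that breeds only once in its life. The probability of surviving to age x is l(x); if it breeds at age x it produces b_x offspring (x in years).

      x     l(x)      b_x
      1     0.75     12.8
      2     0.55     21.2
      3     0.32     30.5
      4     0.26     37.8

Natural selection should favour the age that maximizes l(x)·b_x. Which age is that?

2

Expected offspring if breeding at age x = l(x) × b_x:
  age 1: 0.75 × 12.8 = 9.600
  age 2: 0.55 × 21.2 = 11.660
  age 3: 0.32 × 30.5 = 9.760
  age 4: 0.26 × 37.8 = 9.828
Maximum at age 2 (11.660).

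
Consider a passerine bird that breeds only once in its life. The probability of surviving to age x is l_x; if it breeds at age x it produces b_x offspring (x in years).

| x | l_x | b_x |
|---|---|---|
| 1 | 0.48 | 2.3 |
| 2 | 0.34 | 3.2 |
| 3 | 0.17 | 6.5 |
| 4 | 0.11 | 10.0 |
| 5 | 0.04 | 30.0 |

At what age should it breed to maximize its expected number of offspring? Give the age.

5

Expected offspring if breeding at age x = l_x × b_x:
  age 1: 0.48 × 2.3 = 1.104
  age 2: 0.34 × 3.2 = 1.088
  age 3: 0.17 × 6.5 = 1.105
  age 4: 0.11 × 10.0 = 1.100
  age 5: 0.04 × 30.0 = 1.200
Maximum at age 5 (1.200).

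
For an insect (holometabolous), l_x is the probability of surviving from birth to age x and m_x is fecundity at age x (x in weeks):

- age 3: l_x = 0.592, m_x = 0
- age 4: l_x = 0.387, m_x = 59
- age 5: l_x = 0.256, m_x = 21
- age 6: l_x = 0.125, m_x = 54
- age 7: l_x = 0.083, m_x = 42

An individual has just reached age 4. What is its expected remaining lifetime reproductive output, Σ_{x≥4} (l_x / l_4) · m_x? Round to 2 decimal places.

l_4 = 0.387. Conditional survival from age 4 to x is l_x / l_4.
  x=4: (0.387/0.387) × 59 = 59.0000
  x=5: (0.256/0.387) × 21 = 13.8915
  x=6: (0.125/0.387) × 54 = 17.4419
  x=7: (0.083/0.387) × 42 = 9.0078
Sum = 59.0000 + 13.8915 + 17.4419 + 9.0078 = 99.3411

99.34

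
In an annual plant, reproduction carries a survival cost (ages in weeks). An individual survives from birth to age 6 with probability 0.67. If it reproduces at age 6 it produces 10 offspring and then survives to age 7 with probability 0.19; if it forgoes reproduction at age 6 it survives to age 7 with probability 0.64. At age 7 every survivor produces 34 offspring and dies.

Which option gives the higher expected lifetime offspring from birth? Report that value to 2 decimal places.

14.58

breed at age 6: R₀ = 0.67 × (10 + 0.19 × 34) = 0.67 × 16.4600 = 11.0282
delay to age 7: R₀ = 0.67 × (0.64 × 34) = 0.67 × 21.7600 = 14.5792
Higher: delay to age 7 (14.5792).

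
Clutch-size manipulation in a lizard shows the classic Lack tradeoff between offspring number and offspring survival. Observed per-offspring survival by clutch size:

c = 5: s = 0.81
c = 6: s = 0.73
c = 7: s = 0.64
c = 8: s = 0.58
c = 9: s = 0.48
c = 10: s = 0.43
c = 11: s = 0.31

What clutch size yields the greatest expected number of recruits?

Expected recruits = c × s(c):
  c=5: 5 × 0.81 = 4.050
  c=6: 6 × 0.73 = 4.380
  c=7: 7 × 0.64 = 4.480
  c=8: 8 × 0.58 = 4.640
  c=9: 9 × 0.48 = 4.320
  c=10: 10 × 0.43 = 4.300
  c=11: 11 × 0.31 = 3.410
Maximum at c = 8 (4.640 recruits).

8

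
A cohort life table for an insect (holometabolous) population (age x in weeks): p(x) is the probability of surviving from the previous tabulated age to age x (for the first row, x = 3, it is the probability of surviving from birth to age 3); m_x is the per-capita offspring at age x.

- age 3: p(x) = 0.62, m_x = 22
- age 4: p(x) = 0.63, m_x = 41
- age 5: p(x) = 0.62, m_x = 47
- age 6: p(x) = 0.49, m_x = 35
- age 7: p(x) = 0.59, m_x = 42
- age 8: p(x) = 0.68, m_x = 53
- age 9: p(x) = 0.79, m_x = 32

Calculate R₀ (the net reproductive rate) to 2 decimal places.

51.86

Survivorship from birth: l_x = p_3·p_4·…·p_x.
  l_3 = 0.62000
  l_4 = 0.39060
  l_5 = 0.24217
  l_6 = 0.11866
  l_7 = 0.07001
  l_8 = 0.04761
  l_9 = 0.03761
R₀ = Σ l_x m_x:
  age 3: 0.62000 × 22 = 13.6400
  age 4: 0.39060 × 41 = 16.0146
  age 5: 0.24217 × 47 = 11.3820
  age 6: 0.11866 × 35 = 4.1531
  age 7: 0.07001 × 42 = 2.9404
  age 8: 0.04761 × 53 = 2.5233
  age 9: 0.03761 × 32 = 1.2035
R₀ = 13.6400 + 16.0146 + 11.3820 + 4.1531 + 2.9404 + 2.5233 + 1.2035 = 51.8570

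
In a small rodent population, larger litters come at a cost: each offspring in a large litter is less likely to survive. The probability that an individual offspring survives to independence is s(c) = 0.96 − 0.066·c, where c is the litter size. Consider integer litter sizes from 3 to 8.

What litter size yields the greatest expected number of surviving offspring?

7

Expected surviving offspring = c × s(c):
  c=3: 3 × 0.762 = 2.286
  c=4: 4 × 0.696 = 2.784
  c=5: 5 × 0.630 = 3.150
  c=6: 6 × 0.564 = 3.384
  c=7: 7 × 0.498 = 3.486
  c=8: 8 × 0.432 = 3.456
Maximum at c = 7 (3.486 surviving offspring).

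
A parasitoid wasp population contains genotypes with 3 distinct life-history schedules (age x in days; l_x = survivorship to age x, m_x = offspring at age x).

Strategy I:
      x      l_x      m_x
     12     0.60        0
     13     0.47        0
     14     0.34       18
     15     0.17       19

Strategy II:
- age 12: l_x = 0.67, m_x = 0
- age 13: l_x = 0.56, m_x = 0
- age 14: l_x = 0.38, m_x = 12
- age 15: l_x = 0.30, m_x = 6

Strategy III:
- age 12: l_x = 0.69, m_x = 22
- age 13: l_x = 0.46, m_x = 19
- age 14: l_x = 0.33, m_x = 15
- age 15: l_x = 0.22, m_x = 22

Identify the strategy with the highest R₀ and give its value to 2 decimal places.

33.71

Strategy I: R₀ = 0.60×0 + 0.47×0 + 0.34×18 + 0.17×19 = 9.3500
Strategy II: R₀ = 0.67×0 + 0.56×0 + 0.38×12 + 0.30×6 = 6.3600
Strategy III: R₀ = 0.69×22 + 0.46×19 + 0.33×15 + 0.22×22 = 33.7100
Highest R₀: strategy III with 33.7100.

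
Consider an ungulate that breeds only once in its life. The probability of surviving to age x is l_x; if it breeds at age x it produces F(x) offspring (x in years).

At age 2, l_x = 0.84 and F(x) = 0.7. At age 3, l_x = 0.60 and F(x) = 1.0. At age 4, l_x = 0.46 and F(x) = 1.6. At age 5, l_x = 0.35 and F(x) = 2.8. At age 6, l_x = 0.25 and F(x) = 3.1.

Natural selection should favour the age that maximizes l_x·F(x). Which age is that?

Expected offspring if breeding at age x = l_x × F(x):
  age 2: 0.84 × 0.7 = 0.588
  age 3: 0.60 × 1.0 = 0.600
  age 4: 0.46 × 1.6 = 0.736
  age 5: 0.35 × 2.8 = 0.980
  age 6: 0.25 × 3.1 = 0.775
Maximum at age 5 (0.980).

5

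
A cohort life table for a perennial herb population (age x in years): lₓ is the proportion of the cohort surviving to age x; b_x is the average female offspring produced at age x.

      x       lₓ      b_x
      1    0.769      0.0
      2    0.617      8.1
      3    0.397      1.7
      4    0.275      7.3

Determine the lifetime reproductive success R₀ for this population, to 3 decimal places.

7.680

R₀ = Σ lₓ b_x:
  age 1: 0.769 × 0.0 = 0.0000
  age 2: 0.617 × 8.1 = 4.9977
  age 3: 0.397 × 1.7 = 0.6749
  age 4: 0.275 × 7.3 = 2.0075
R₀ = 0.0000 + 4.9977 + 0.6749 + 2.0075 = 7.6801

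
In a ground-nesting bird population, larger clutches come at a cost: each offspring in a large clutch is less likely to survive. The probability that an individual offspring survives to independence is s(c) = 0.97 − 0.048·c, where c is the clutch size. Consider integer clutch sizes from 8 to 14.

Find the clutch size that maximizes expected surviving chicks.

Expected surviving chicks = c × s(c):
  c=8: 8 × 0.586 = 4.688
  c=9: 9 × 0.538 = 4.842
  c=10: 10 × 0.490 = 4.900
  c=11: 11 × 0.442 = 4.862
  c=12: 12 × 0.394 = 4.728
  c=13: 13 × 0.346 = 4.498
  c=14: 14 × 0.298 = 4.172
Maximum at c = 10 (4.900 surviving chicks).

10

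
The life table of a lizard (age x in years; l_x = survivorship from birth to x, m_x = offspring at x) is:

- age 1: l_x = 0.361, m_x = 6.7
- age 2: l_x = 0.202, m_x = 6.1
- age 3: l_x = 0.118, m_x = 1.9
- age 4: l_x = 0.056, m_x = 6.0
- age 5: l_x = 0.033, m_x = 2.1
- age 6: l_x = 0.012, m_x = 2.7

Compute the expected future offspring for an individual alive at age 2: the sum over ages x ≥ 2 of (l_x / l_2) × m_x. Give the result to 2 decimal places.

9.38

l_2 = 0.202. Conditional survival from age 2 to x is l_x / l_2.
  x=2: (0.202/0.202) × 6.1 = 6.1000
  x=3: (0.118/0.202) × 1.9 = 1.1099
  x=4: (0.056/0.202) × 6.0 = 1.6634
  x=5: (0.033/0.202) × 2.1 = 0.3431
  x=6: (0.012/0.202) × 2.7 = 0.1604
Sum = 6.1000 + 1.1099 + 1.6634 + 0.3431 + 0.1604 = 9.3767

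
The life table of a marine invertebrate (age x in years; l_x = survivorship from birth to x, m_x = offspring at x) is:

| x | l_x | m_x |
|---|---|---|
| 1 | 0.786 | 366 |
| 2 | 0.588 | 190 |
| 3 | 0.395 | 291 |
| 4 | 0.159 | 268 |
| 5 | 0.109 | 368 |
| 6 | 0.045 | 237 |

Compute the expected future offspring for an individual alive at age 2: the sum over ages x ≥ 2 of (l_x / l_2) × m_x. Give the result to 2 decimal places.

l_2 = 0.588. Conditional survival from age 2 to x is l_x / l_2.
  x=2: (0.588/0.588) × 190 = 190.0000
  x=3: (0.395/0.588) × 291 = 195.4847
  x=4: (0.159/0.588) × 268 = 72.4694
  x=5: (0.109/0.588) × 368 = 68.2177
  x=6: (0.045/0.588) × 237 = 18.1378
Sum = 190.0000 + 195.4847 + 72.4694 + 68.2177 + 18.1378 = 544.3095

544.31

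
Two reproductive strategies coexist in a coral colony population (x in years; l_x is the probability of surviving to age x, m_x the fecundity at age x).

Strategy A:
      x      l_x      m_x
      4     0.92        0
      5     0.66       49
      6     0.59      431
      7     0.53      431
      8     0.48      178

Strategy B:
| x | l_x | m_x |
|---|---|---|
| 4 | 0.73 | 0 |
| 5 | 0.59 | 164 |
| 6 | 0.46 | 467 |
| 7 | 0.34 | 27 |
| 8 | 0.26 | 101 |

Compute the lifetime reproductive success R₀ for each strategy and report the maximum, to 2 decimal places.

Strategy A: R₀ = 0.92×0 + 0.66×49 + 0.59×431 + 0.53×431 + 0.48×178 = 600.5000
Strategy B: R₀ = 0.73×0 + 0.59×164 + 0.46×467 + 0.34×27 + 0.26×101 = 347.0200
Highest R₀: strategy A with 600.5000.

600.50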